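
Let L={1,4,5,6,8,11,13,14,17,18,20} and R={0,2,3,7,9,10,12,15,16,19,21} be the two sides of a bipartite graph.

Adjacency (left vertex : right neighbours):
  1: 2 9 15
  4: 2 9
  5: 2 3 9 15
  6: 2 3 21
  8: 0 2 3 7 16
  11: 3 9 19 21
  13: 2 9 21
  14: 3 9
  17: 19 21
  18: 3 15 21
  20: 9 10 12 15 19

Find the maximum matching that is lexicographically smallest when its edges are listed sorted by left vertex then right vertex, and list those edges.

Lex-smallest maximum matching: {(1,2), (4,9), (5,3), (6,21), (8,0), (11,19), (18,15), (20,10)}

|M| = 8 (so the lex-smallest maximum matching has 8 edges)
process left vertices in ascending order; for each, take the smallest-labelled available neighbour that still permits 8 edges overall, or leave it unmatched if none does
lex-smallest matching: {1-2, 4-9, 5-3, 6-21, 8-0, 11-19, 18-15, 20-10}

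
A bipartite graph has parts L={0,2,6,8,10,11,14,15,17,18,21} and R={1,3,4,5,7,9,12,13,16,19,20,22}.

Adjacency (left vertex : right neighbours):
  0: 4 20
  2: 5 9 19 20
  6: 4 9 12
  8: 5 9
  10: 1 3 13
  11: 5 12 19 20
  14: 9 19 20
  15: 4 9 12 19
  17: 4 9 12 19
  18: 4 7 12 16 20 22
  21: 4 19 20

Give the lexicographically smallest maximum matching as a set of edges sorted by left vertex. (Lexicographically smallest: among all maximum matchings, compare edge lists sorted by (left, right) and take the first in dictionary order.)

Lex-smallest maximum matching: {(0,4), (2,5), (6,9), (10,1), (11,12), (14,19), (18,7), (21,20)}

|M| = 8 (so the lex-smallest maximum matching has 8 edges)
process left vertices in ascending order; for each, take the smallest-labelled available neighbour that still permits 8 edges overall, or leave it unmatched if none does
lex-smallest matching: {0-4, 2-5, 6-9, 10-1, 11-12, 14-19, 18-7, 21-20}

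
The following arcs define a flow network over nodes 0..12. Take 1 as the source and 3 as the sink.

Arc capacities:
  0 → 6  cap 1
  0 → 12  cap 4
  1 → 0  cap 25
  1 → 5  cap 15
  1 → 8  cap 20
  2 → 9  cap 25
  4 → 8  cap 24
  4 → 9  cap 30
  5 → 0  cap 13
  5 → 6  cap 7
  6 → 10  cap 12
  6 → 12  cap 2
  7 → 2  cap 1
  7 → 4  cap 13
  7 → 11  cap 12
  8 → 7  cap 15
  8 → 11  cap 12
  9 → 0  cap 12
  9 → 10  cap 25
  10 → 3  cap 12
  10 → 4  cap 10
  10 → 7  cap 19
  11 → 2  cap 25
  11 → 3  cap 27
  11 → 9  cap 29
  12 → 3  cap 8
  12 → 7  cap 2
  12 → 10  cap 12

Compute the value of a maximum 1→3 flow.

Maximum flow value: 32

augment #1: 1→0→12→3 bottleneck 4, total now 4
augment #2: 1→8→11→3 bottleneck 12, total now 16
augment #3: 1→0→6→10→3 bottleneck 1, total now 17
augment #4: 1→5→6→10→3 bottleneck 7, total now 24
augment #5: 1→8→7→11→3 bottleneck 8, total now 32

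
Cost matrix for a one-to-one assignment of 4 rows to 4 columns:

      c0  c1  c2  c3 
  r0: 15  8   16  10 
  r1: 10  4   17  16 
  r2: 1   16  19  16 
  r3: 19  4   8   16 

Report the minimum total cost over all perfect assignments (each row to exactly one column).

Minimum assignment cost: 23

optimal assignment: row0→col3 (cost 10), row1→col1 (cost 4), row2→col0 (cost 1), row3→col2 (cost 8)
total = 10 + 4 + 1 + 8 = 23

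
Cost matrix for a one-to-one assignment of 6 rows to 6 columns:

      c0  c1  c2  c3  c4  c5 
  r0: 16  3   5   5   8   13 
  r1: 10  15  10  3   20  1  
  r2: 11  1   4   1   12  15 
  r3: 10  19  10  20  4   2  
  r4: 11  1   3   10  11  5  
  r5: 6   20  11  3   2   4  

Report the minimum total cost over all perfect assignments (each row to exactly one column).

Minimum assignment cost: 18

one of 2 optimal assignments: row0→col1 (cost 3), row1→col5 (cost 1), row2→col3 (cost 1), row3→col4 (cost 4), row4→col2 (cost 3), row5→col0 (cost 6)
total = 3 + 1 + 1 + 4 + 3 + 6 = 18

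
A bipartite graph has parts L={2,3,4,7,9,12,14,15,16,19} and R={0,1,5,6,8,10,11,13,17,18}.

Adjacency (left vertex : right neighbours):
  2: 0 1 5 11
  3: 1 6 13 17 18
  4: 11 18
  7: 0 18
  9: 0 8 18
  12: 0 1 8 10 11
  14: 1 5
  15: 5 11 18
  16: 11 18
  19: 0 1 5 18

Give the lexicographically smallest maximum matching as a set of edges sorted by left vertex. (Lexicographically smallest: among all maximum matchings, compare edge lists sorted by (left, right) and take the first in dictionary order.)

Lex-smallest maximum matching: {(2,0), (3,6), (4,11), (7,18), (9,8), (12,10), (14,1), (15,5)}

|M| = 8 (so the lex-smallest maximum matching has 8 edges)
process left vertices in ascending order; for each, take the smallest-labelled available neighbour that still permits 8 edges overall, or leave it unmatched if none does
lex-smallest matching: {2-0, 3-6, 4-11, 7-18, 9-8, 12-10, 14-1, 15-5}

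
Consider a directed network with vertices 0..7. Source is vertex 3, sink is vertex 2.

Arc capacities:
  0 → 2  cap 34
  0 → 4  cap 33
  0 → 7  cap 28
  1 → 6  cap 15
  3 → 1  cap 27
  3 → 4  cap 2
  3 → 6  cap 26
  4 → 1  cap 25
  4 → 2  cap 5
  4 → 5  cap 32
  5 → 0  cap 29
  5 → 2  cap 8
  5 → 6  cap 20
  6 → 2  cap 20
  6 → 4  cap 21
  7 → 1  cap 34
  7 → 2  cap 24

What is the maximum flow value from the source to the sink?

Maximum flow value: 43

augment #1: 3→4→2 bottleneck 2, total now 2
augment #2: 3→6→2 bottleneck 20, total now 22
augment #3: 3→6→4→2 bottleneck 3, total now 25
augment #4: 3→6→4→5→2 bottleneck 3, total now 28
augment #5: 3→1→6→4→5→2 bottleneck 5, total now 33
augment #6: 3→1→6→4→5→0→2 bottleneck 10, total now 43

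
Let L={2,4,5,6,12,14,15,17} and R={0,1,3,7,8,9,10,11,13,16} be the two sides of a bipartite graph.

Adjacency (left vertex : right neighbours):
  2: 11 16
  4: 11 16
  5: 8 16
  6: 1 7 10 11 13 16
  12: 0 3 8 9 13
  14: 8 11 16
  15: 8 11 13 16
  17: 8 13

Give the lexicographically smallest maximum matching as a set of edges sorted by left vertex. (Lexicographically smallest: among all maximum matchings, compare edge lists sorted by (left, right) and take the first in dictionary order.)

|M| = 6 (so the lex-smallest maximum matching has 6 edges)
process left vertices in ascending order; for each, take the smallest-labelled available neighbour that still permits 6 edges overall, or leave it unmatched if none does
lex-smallest matching: {2-11, 4-16, 5-8, 6-1, 12-0, 15-13}

Lex-smallest maximum matching: {(2,11), (4,16), (5,8), (6,1), (12,0), (15,13)}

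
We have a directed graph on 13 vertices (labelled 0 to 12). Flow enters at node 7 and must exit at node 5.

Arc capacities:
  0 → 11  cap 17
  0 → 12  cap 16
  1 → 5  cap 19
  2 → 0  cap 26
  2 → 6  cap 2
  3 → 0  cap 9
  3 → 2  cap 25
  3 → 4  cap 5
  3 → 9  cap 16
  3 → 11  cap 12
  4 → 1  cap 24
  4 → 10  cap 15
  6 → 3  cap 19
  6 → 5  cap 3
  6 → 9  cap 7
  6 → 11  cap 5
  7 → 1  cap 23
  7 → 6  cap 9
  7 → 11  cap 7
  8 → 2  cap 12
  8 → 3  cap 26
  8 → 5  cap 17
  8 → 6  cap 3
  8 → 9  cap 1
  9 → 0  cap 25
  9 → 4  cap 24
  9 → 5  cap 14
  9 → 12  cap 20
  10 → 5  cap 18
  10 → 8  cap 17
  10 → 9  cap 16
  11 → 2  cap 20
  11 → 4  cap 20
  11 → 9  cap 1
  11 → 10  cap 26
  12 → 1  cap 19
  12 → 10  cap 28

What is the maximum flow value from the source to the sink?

augment #1: 7→1→5 bottleneck 19, total now 19
augment #2: 7→6→5 bottleneck 3, total now 22
augment #3: 7→6→9→5 bottleneck 6, total now 28
augment #4: 7→11→9→5 bottleneck 1, total now 29
augment #5: 7→11→10→5 bottleneck 6, total now 35

Maximum flow value: 35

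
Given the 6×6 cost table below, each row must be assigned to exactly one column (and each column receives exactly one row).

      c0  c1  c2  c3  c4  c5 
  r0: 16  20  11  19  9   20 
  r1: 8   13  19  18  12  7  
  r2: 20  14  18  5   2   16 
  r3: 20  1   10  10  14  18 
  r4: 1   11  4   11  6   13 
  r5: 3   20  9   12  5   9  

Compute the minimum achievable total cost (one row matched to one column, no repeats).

optimal assignment: row0→col4 (cost 9), row1→col5 (cost 7), row2→col3 (cost 5), row3→col1 (cost 1), row4→col2 (cost 4), row5→col0 (cost 3)
total = 9 + 7 + 5 + 1 + 4 + 3 = 29

Minimum assignment cost: 29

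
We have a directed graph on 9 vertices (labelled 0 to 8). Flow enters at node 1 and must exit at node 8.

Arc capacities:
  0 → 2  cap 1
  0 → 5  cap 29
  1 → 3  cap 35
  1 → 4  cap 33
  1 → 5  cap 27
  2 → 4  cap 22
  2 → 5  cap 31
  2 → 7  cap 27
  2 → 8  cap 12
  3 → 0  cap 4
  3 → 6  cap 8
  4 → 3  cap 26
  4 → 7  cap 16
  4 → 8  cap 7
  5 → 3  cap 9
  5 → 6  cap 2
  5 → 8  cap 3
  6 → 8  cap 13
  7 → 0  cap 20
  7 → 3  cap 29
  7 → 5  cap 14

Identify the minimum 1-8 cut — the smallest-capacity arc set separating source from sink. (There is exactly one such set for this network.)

Min-cut arcs: {(0,2), (3,6), (4,8), (5,6), (5,8)} (total capacity 21)

augment #1: 1→4→8 push 7
augment #2: 1→5→8 push 3
augment #3: 1→3→6→8 push 8
augment #4: 1→5→6→8 push 2
augment #5: 1→3→0→2→8 push 1
max flow = 21; residual-reachable set from 1 gives S-side
cut edges (S→T): {(0,2), (3,6), (4,8), (5,6), (5,8)} total cap 21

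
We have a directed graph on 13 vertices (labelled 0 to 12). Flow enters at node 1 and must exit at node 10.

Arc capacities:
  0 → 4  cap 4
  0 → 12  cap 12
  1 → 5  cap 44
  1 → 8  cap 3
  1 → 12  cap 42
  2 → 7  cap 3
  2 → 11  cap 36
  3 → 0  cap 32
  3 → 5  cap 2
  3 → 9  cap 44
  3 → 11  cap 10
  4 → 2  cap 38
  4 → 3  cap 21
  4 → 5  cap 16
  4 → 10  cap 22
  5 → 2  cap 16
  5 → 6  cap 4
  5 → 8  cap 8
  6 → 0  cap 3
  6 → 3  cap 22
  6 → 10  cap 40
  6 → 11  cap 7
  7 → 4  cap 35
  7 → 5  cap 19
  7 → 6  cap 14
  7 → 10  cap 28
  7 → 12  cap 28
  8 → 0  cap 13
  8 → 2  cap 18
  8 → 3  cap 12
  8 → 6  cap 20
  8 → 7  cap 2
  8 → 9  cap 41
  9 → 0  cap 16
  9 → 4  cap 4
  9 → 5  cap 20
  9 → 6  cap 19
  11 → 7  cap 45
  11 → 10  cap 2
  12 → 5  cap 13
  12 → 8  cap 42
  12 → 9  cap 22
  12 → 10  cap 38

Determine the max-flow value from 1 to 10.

Maximum flow value: 73

augment #1: 1→12→10 bottleneck 38, total now 38
augment #2: 1→5→6→10 bottleneck 4, total now 42
augment #3: 1→8→6→10 bottleneck 3, total now 45
augment #4: 1→5→2→7→10 bottleneck 3, total now 48
augment #5: 1→5→2→11→10 bottleneck 2, total now 50
augment #6: 1→5→8→6→10 bottleneck 8, total now 58
augment #7: 1→12→8→6→10 bottleneck 4, total now 62
augment #8: 1→5→2→11→7→10 bottleneck 11, total now 73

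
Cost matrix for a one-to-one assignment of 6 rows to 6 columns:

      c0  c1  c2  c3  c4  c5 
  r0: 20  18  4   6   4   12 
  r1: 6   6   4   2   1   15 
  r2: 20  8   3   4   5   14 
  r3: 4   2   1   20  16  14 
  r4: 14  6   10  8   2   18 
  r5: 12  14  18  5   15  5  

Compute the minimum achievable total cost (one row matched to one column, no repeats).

Minimum assignment cost: 23

optimal assignment: row0→col2 (cost 4), row1→col0 (cost 6), row2→col3 (cost 4), row3→col1 (cost 2), row4→col4 (cost 2), row5→col5 (cost 5)
total = 4 + 6 + 4 + 2 + 2 + 5 = 23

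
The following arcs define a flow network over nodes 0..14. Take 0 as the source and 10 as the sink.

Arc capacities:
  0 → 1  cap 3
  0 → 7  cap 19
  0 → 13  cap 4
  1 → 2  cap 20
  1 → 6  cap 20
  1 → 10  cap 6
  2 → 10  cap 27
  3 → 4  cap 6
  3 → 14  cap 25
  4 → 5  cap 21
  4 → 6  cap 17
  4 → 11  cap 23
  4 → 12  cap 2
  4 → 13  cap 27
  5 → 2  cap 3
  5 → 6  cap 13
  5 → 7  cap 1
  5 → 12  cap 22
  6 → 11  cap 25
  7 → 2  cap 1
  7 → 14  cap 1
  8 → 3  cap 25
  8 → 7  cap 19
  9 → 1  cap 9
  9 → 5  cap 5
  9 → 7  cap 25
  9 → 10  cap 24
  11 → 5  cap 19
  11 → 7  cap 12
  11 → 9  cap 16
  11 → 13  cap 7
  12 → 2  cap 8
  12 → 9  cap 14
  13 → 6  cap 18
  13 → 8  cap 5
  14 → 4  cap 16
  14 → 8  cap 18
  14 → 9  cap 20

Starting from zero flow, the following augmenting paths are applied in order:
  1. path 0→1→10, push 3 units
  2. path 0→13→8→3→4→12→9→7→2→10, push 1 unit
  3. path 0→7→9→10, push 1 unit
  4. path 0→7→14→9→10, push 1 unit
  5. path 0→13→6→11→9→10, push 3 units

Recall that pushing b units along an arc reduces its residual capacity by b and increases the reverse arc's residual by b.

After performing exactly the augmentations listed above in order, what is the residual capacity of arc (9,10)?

Residual capacity of (9,10): 19

after path 1 (0→1→10, push 3): res(9,10)=24
after path 2 (0→13→8→3→4→12→9→7→2→10, push 1): res(9,10)=24
after path 3 (0→7→9→10, push 1): res(9,10)=23
after path 4 (0→7→14→9→10, push 1): res(9,10)=22
after path 5 (0→13→6→11→9→10, push 3): res(9,10)=19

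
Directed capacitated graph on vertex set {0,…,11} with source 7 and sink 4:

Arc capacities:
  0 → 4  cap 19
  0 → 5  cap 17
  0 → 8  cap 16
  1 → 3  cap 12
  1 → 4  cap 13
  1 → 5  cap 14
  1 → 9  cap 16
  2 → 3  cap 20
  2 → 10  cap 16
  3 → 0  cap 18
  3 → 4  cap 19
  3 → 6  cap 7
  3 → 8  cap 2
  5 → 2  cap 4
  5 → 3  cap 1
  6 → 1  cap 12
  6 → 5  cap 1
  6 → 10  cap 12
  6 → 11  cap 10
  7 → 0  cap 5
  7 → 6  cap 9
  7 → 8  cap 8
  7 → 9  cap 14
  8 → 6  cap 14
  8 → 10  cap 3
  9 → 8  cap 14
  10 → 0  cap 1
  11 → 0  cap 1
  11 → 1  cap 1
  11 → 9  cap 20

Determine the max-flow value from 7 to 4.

Maximum flow value: 21

augment #1: 7→0→4 bottleneck 5, total now 5
augment #2: 7→6→1→4 bottleneck 9, total now 14
augment #3: 7→8→6→1→4 bottleneck 3, total now 17
augment #4: 7→8→10→0→4 bottleneck 1, total now 18
augment #5: 7→8→6→5→3→4 bottleneck 1, total now 19
augment #6: 7→8→6→11→0→4 bottleneck 1, total now 20
augment #7: 7→8→6→11→1→4 bottleneck 1, total now 21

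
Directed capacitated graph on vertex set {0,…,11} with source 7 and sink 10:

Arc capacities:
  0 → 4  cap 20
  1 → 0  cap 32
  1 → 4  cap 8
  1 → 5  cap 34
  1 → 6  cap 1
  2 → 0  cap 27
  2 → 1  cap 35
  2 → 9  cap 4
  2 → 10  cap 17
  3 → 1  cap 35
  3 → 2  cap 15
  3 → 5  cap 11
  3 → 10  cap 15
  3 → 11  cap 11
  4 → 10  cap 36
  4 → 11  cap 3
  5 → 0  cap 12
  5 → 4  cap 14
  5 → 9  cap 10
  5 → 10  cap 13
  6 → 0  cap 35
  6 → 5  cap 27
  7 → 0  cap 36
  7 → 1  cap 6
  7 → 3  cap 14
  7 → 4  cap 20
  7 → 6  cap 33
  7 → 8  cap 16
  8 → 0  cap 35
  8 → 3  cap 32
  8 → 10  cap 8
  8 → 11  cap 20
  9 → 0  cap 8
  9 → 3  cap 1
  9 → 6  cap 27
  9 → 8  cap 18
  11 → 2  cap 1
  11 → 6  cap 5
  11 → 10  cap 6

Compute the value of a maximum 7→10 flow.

augment #1: 7→3→10 bottleneck 14, total now 14
augment #2: 7→4→10 bottleneck 20, total now 34
augment #3: 7→8→10 bottleneck 8, total now 42
augment #4: 7→0→4→10 bottleneck 16, total now 58
augment #5: 7→1→5→10 bottleneck 6, total now 64
augment #6: 7→6→5→10 bottleneck 7, total now 71
augment #7: 7→8→3→10 bottleneck 1, total now 72
augment #8: 7→8→11→10 bottleneck 6, total now 78
augment #9: 7→8→3→2→10 bottleneck 1, total now 79
augment #10: 7→0→4→11→2→10 bottleneck 1, total now 80
augment #11: 7→6→5→9→3→2→10 bottleneck 1, total now 81
augment #12: 7→0→4→11→8→3→2→10 bottleneck 2, total now 83
augment #13: 7→6→5→9→8→3→2→10 bottleneck 9, total now 92

Maximum flow value: 92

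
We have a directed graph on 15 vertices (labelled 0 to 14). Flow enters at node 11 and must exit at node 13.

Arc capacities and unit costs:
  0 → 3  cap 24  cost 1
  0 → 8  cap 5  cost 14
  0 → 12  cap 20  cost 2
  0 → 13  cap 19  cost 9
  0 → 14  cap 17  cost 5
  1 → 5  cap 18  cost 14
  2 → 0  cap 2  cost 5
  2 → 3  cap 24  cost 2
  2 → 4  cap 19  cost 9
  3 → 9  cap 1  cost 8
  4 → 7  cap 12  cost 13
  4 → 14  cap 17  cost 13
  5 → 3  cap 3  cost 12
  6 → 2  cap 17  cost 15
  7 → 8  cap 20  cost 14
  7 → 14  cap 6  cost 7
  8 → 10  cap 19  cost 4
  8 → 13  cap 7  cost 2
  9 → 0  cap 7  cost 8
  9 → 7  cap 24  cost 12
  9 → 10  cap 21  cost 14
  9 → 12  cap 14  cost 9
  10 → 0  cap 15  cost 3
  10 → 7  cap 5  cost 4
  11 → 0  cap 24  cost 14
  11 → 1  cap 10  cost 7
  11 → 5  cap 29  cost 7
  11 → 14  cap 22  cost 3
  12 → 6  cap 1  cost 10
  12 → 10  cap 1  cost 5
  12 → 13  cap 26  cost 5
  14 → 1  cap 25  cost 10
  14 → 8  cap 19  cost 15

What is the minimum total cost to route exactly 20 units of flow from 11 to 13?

shortest-cost path #1: 11→14→8→13 push 7 @ unit cost 20 (adds 140)
shortest-cost path #2: 11→0→12→13 push 13 @ unit cost 21 (adds 273)
total cost = 413

Minimum cost for 20 units: 413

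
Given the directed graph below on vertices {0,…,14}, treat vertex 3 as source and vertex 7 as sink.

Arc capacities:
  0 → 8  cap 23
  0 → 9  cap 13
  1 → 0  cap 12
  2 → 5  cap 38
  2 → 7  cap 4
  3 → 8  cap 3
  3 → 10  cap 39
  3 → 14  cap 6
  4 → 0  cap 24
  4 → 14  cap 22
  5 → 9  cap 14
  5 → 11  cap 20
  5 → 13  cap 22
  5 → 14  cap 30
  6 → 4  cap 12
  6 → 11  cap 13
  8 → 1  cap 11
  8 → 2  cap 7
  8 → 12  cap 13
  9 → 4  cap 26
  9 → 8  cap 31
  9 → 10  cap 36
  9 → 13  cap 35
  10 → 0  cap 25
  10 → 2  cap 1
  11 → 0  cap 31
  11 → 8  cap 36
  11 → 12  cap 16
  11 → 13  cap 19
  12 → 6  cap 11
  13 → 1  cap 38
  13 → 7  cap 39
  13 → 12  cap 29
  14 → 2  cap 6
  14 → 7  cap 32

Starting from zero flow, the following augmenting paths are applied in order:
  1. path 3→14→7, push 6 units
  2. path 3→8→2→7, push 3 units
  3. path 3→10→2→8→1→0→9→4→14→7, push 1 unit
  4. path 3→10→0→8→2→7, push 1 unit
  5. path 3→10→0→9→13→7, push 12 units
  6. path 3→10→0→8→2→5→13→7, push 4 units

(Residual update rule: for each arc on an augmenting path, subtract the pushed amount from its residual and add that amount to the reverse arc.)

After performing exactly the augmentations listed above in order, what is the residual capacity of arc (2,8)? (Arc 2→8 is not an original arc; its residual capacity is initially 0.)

Residual capacity of (2,8): 7

after path 1 (3→14→7, push 6): res(2,8)=0
after path 2 (3→8→2→7, push 3): res(2,8)=3
after path 3 (3→10→2→8→1→0→9→4→14→7, push 1): res(2,8)=2
after path 4 (3→10→0→8→2→7, push 1): res(2,8)=3
after path 5 (3→10→0→9→13→7, push 12): res(2,8)=3
after path 6 (3→10→0→8→2→5→13→7, push 4): res(2,8)=7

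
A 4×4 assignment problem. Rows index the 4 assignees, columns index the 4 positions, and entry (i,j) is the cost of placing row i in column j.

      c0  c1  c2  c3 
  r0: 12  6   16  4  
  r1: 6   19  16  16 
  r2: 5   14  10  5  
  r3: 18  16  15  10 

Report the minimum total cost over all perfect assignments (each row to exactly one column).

Minimum assignment cost: 32

one of 2 optimal assignments: row0→col1 (cost 6), row1→col0 (cost 6), row2→col2 (cost 10), row3→col3 (cost 10)
total = 6 + 6 + 10 + 10 = 32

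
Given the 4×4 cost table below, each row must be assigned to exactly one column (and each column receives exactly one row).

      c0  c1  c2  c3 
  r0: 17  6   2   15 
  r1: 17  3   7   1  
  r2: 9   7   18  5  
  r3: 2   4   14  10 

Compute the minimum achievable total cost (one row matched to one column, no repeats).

one of 2 optimal assignments: row0→col2 (cost 2), row1→col1 (cost 3), row2→col3 (cost 5), row3→col0 (cost 2)
total = 2 + 3 + 5 + 2 = 12

Minimum assignment cost: 12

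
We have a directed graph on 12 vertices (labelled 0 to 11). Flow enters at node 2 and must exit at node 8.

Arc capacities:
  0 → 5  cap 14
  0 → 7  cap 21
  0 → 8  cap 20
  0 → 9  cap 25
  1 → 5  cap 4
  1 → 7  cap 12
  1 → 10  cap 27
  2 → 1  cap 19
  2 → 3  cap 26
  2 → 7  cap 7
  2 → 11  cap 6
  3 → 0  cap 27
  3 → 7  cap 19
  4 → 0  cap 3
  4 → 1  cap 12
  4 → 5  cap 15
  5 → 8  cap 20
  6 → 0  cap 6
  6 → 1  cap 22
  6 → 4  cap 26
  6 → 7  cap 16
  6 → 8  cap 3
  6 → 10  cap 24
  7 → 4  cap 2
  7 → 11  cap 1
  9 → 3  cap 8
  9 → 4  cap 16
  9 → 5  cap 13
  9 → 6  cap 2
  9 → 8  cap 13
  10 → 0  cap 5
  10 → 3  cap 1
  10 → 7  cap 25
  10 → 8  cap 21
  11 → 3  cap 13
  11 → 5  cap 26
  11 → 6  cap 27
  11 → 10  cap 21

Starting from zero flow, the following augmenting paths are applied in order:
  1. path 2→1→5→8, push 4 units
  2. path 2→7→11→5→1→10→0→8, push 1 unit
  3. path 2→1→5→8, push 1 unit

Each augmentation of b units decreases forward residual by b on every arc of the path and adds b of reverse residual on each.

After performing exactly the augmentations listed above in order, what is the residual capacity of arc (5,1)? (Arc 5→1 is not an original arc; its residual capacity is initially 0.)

Residual capacity of (5,1): 4

after path 1 (2→1→5→8, push 4): res(5,1)=4
after path 2 (2→7→11→5→1→10→0→8, push 1): res(5,1)=3
after path 3 (2→1→5→8, push 1): res(5,1)=4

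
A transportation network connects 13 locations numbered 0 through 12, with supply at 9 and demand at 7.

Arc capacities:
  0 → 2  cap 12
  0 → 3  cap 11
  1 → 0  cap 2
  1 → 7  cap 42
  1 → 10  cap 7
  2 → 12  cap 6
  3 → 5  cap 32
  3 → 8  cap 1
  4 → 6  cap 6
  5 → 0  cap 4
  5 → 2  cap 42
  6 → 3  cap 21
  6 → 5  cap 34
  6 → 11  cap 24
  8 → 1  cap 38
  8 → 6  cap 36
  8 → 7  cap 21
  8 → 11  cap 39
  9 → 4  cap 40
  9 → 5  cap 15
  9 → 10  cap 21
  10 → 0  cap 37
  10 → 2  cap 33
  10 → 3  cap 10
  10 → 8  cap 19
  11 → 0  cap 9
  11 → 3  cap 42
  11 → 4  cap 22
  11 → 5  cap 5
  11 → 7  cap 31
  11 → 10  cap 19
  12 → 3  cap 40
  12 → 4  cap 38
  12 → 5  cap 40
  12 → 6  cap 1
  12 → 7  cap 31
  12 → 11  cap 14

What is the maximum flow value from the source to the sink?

Maximum flow value: 32

augment #1: 9→10→8→7 bottleneck 19, total now 19
augment #2: 9→4→6→11→7 bottleneck 6, total now 25
augment #3: 9→5→2→12→7 bottleneck 6, total now 31
augment #4: 9→10→3→8→7 bottleneck 1, total now 32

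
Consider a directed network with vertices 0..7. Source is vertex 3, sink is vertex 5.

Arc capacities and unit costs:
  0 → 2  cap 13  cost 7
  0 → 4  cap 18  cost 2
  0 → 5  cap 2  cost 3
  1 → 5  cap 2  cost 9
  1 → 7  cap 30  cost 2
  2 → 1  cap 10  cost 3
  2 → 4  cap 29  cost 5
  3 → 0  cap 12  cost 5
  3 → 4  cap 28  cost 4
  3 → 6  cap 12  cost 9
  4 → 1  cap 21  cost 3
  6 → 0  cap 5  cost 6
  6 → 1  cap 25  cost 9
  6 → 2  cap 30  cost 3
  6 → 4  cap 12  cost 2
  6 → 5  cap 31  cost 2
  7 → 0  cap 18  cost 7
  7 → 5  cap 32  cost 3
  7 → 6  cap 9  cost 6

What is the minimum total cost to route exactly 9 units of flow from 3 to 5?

Minimum cost for 9 units: 93

shortest-cost path #1: 3→0→5 push 2 @ unit cost 8 (adds 16)
shortest-cost path #2: 3→6→5 push 7 @ unit cost 11 (adds 77)
total cost = 93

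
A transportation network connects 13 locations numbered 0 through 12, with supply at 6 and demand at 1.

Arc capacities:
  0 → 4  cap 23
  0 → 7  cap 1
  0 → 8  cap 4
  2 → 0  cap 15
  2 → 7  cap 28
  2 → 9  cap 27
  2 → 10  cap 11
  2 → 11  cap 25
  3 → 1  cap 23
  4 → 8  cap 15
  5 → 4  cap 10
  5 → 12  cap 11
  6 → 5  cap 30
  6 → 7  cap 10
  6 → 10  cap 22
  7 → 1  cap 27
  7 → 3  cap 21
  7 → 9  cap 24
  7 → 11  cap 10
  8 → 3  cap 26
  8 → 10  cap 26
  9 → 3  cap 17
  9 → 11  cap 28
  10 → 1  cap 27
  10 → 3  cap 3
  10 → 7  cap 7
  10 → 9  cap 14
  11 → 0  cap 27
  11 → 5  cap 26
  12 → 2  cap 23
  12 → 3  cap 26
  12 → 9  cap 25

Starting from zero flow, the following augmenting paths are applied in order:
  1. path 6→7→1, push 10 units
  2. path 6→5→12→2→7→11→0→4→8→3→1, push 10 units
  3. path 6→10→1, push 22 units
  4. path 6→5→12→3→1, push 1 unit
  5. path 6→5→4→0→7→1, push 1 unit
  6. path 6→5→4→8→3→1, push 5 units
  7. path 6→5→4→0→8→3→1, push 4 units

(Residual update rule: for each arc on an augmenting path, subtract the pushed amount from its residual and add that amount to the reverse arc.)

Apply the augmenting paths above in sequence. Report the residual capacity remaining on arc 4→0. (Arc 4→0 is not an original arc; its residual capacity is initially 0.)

Residual capacity of (4,0): 5

after path 1 (6→7→1, push 10): res(4,0)=0
after path 2 (6→5→12→2→7→11→0→4→8→3→1, push 10): res(4,0)=10
after path 3 (6→10→1, push 22): res(4,0)=10
after path 4 (6→5→12→3→1, push 1): res(4,0)=10
after path 5 (6→5→4→0→7→1, push 1): res(4,0)=9
after path 6 (6→5→4→8→3→1, push 5): res(4,0)=9
after path 7 (6→5→4→0→8→3→1, push 4): res(4,0)=5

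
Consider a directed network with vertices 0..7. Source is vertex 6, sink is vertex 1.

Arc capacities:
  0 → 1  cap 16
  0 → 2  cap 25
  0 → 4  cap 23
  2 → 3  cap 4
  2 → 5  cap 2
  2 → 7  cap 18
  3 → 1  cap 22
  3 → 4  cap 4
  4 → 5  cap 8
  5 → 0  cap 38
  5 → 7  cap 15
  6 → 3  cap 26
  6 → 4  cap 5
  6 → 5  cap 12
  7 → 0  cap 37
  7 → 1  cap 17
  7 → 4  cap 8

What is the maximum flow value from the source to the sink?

Maximum flow value: 42

augment #1: 6→3→1 bottleneck 22, total now 22
augment #2: 6→5→0→1 bottleneck 12, total now 34
augment #3: 6→4→5→0→1 bottleneck 4, total now 38
augment #4: 6→4→5→7→1 bottleneck 1, total now 39
augment #5: 6→3→4→5→7→1 bottleneck 3, total now 42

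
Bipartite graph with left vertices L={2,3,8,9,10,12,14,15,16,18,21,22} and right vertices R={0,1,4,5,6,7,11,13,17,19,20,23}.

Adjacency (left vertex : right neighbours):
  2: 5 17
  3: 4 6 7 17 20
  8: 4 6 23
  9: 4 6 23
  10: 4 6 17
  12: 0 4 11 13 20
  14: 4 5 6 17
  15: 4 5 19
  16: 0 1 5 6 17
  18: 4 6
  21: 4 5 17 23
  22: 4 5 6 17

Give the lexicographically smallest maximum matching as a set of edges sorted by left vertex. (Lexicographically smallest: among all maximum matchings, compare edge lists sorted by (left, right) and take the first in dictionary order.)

|M| = 9 (so the lex-smallest maximum matching has 9 edges)
process left vertices in ascending order; for each, take the smallest-labelled available neighbour that still permits 9 edges overall, or leave it unmatched if none does
lex-smallest matching: {2-5, 3-7, 8-4, 9-6, 10-17, 12-0, 15-19, 16-1, 21-23}

Lex-smallest maximum matching: {(2,5), (3,7), (8,4), (9,6), (10,17), (12,0), (15,19), (16,1), (21,23)}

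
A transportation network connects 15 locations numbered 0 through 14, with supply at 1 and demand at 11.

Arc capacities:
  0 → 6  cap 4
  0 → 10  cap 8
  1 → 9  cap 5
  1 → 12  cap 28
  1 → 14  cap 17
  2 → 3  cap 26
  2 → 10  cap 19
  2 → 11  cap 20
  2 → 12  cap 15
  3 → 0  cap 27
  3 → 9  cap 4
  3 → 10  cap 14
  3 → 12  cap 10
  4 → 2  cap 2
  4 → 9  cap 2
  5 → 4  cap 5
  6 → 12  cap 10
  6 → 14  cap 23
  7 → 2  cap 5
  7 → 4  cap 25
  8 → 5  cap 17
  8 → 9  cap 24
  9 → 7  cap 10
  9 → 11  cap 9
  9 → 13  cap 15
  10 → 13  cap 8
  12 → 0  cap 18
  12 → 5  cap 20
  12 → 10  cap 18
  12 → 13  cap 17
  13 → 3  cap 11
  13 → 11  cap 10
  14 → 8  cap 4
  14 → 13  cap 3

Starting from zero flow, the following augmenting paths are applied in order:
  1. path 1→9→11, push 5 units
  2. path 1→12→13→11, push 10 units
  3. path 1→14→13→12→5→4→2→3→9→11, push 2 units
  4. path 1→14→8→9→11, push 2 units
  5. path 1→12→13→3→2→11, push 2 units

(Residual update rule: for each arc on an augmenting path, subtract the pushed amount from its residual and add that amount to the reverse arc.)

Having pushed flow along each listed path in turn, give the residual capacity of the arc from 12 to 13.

after path 1 (1→9→11, push 5): res(12,13)=17
after path 2 (1→12→13→11, push 10): res(12,13)=7
after path 3 (1→14→13→12→5→4→2→3→9→11, push 2): res(12,13)=9
after path 4 (1→14→8→9→11, push 2): res(12,13)=9
after path 5 (1→12→13→3→2→11, push 2): res(12,13)=7

Residual capacity of (12,13): 7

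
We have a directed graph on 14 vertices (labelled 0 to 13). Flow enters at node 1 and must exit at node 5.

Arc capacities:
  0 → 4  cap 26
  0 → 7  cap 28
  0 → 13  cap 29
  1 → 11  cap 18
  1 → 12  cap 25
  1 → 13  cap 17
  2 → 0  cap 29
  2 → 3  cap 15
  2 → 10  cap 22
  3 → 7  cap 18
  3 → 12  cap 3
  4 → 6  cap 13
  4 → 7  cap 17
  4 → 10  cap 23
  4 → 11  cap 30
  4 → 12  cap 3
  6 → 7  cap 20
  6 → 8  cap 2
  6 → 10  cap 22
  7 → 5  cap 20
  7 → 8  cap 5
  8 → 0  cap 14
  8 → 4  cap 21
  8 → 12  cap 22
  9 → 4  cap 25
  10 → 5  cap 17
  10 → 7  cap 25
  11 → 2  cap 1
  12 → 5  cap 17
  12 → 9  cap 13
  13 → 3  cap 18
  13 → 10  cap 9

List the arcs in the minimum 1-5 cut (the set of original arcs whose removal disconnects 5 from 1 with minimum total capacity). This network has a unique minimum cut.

augment #1: 1→12→5 push 17
augment #2: 1→13→10→5 push 9
augment #3: 1→11→2→10→5 push 1
augment #4: 1→13→3→7→5 push 8
augment #5: 1→12→9→4→7→5 push 8
max flow = 43; residual-reachable set from 1 gives S-side
cut edges (S→T): {(1,12), (1,13), (11,2)} total cap 43

Min-cut arcs: {(1,12), (1,13), (11,2)} (total capacity 43)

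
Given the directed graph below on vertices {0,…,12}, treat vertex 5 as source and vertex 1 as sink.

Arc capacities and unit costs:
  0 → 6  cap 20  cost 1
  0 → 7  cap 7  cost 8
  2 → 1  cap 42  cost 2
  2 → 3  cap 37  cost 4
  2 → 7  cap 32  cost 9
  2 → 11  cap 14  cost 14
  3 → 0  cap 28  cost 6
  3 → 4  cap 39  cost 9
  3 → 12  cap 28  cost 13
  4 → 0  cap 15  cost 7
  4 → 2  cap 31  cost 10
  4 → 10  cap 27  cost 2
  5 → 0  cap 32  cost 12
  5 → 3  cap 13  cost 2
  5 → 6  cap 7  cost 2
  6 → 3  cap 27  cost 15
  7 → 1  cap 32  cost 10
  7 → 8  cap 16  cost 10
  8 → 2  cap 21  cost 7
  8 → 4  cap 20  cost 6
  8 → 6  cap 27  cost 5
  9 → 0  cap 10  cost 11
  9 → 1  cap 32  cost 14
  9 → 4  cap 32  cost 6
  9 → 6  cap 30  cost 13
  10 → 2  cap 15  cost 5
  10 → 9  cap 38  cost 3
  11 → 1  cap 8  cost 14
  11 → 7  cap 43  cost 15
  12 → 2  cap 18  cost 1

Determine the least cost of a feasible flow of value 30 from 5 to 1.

shortest-cost path #1: 5→3→12→2→1 push 13 @ unit cost 18 (adds 234)
shortest-cost path #2: 5→0→7→1 push 7 @ unit cost 30 (adds 210)
shortest-cost path #3: 5→6→3→12→2→1 push 5 @ unit cost 33 (adds 165)
shortest-cost path #4: 5→6→3→4→10→2→1 push 2 @ unit cost 35 (adds 70)
shortest-cost path #5: 5→0→6→3→4→10→2→1 push 3 @ unit cost 46 (adds 138)
total cost = 817

Minimum cost for 30 units: 817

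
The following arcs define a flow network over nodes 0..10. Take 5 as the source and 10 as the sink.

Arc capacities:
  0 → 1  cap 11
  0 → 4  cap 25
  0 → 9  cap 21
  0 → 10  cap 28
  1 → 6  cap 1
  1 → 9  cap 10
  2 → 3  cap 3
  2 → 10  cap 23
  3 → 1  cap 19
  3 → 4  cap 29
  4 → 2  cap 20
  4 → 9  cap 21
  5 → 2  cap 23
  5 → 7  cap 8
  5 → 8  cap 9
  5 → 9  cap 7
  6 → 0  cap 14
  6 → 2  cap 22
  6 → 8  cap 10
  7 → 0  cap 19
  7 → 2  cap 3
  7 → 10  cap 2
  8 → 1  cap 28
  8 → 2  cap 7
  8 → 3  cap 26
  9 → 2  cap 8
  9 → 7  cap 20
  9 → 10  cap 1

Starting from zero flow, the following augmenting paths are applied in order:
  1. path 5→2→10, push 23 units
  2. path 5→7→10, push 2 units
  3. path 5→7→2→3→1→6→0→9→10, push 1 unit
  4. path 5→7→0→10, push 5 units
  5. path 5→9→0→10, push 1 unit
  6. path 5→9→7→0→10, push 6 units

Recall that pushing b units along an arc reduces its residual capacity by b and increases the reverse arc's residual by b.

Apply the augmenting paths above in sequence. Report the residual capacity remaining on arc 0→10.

Residual capacity of (0,10): 16

after path 1 (5→2→10, push 23): res(0,10)=28
after path 2 (5→7→10, push 2): res(0,10)=28
after path 3 (5→7→2→3→1→6→0→9→10, push 1): res(0,10)=28
after path 4 (5→7→0→10, push 5): res(0,10)=23
after path 5 (5→9→0→10, push 1): res(0,10)=22
after path 6 (5→9→7→0→10, push 6): res(0,10)=16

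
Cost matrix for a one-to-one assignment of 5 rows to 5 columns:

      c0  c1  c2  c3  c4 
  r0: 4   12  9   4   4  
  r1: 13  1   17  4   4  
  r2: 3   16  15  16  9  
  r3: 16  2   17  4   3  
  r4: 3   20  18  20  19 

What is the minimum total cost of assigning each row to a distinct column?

Minimum assignment cost: 26

one of 2 optimal assignments: row0→col2 (cost 9), row1→col1 (cost 1), row2→col4 (cost 9), row3→col3 (cost 4), row4→col0 (cost 3)
total = 9 + 1 + 9 + 4 + 3 = 26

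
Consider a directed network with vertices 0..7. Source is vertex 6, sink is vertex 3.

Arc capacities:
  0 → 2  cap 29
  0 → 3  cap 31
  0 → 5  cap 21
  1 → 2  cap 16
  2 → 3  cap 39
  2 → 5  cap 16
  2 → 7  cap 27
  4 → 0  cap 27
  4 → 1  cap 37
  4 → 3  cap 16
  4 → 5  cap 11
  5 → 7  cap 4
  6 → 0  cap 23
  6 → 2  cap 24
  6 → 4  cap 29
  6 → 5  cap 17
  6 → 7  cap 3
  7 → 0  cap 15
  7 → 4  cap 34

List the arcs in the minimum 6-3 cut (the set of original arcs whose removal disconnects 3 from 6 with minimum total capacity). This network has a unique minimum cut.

augment #1: 6→0→3 push 23
augment #2: 6→2→3 push 24
augment #3: 6→4→3 push 16
augment #4: 6→4→0→3 push 8
augment #5: 6→4→0→2→3 push 5
augment #6: 6→7→0→2→3 push 3
augment #7: 6→5→7→0→2→3 push 4
max flow = 83; residual-reachable set from 6 gives S-side
cut edges (S→T): {(5,7), (6,0), (6,2), (6,4), (6,7)} total cap 83

Min-cut arcs: {(5,7), (6,0), (6,2), (6,4), (6,7)} (total capacity 83)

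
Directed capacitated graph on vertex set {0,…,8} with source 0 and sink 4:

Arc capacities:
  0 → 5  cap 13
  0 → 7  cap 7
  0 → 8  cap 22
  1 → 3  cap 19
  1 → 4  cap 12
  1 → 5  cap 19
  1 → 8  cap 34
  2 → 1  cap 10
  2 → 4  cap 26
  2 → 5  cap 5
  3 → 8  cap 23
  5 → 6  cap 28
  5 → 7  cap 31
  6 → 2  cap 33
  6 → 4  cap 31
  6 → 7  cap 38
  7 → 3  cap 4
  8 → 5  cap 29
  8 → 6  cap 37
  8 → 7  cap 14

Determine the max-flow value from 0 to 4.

Maximum flow value: 39

augment #1: 0→5→6→4 bottleneck 13, total now 13
augment #2: 0→8→6→4 bottleneck 18, total now 31
augment #3: 0→8→6→2→4 bottleneck 4, total now 35
augment #4: 0→7→3→8→6→2→4 bottleneck 4, total now 39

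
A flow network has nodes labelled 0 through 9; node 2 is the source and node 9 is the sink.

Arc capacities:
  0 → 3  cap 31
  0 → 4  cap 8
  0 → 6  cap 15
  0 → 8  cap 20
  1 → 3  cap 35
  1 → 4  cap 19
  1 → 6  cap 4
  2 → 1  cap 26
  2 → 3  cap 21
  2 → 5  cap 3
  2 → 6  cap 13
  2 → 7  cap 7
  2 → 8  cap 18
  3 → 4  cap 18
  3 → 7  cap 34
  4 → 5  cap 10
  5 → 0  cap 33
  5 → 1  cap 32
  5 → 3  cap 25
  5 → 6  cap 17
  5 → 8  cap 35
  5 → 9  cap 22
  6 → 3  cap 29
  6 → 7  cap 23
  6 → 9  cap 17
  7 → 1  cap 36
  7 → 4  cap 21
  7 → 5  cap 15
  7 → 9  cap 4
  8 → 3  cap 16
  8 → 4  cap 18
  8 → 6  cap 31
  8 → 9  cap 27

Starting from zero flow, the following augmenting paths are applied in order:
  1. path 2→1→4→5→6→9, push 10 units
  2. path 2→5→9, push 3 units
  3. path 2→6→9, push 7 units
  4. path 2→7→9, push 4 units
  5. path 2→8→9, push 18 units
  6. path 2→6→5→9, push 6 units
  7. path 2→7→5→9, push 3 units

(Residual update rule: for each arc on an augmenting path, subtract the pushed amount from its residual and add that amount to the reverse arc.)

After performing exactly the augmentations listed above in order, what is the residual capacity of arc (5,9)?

after path 1 (2→1→4→5→6→9, push 10): res(5,9)=22
after path 2 (2→5→9, push 3): res(5,9)=19
after path 3 (2→6→9, push 7): res(5,9)=19
after path 4 (2→7→9, push 4): res(5,9)=19
after path 5 (2→8→9, push 18): res(5,9)=19
after path 6 (2→6→5→9, push 6): res(5,9)=13
after path 7 (2→7→5→9, push 3): res(5,9)=10

Residual capacity of (5,9): 10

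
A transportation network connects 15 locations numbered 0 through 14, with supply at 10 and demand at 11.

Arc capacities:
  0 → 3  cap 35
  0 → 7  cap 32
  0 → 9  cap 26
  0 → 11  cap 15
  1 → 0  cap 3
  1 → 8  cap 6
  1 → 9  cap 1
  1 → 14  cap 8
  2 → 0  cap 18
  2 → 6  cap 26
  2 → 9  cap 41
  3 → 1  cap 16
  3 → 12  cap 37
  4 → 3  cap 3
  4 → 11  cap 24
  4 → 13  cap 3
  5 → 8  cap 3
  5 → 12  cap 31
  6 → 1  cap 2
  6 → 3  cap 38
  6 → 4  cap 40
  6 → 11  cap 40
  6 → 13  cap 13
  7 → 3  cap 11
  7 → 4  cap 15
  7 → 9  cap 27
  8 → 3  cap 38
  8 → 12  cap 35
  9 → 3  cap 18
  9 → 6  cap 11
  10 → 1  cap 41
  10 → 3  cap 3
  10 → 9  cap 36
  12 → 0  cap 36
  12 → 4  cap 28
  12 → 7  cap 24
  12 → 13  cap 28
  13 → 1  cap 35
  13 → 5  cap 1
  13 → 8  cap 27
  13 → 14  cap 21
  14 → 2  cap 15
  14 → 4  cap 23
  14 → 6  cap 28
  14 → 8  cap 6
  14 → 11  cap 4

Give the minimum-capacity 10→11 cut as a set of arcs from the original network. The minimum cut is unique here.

augment #1: 10→1→0→11 push 3
augment #2: 10→1→14→11 push 4
augment #3: 10→9→6→11 push 11
augment #4: 10→1→14→4→11 push 4
augment #5: 10→3→12→0→11 push 3
augment #6: 10→1→8→12→0→11 push 6
augment #7: 10→9→3→12→0→11 push 3
augment #8: 10→9→3→12→4→11 push 15
max flow = 49; residual-reachable set from 10 gives S-side
cut edges (S→T): {(1,0), (1,8), (1,14), (9,3), (9,6), (10,3)} total cap 49

Min-cut arcs: {(1,0), (1,8), (1,14), (9,3), (9,6), (10,3)} (total capacity 49)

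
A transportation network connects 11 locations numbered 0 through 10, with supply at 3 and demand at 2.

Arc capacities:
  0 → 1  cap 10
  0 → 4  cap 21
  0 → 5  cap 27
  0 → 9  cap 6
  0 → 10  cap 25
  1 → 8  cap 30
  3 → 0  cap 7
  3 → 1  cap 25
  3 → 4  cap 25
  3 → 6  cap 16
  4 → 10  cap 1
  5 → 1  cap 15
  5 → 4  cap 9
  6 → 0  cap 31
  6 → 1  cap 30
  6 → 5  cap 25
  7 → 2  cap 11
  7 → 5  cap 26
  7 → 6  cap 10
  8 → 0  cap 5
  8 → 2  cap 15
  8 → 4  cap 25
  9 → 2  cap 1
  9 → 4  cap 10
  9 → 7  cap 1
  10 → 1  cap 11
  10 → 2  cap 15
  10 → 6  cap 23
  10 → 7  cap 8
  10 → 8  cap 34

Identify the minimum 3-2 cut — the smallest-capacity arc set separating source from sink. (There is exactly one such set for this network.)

augment #1: 3→0→9→2 push 1
augment #2: 3→0→10→2 push 6
augment #3: 3→1→8→2 push 15
augment #4: 3→4→10→2 push 1
augment #5: 3→6→0→10→2 push 8
augment #6: 3→6→0→9→7→2 push 1
augment #7: 3→6→0→10→7→2 push 7
augment #8: 3→1→8→0→10→7→2 push 1
max flow = 40; residual-reachable set from 3 gives S-side
cut edges (S→T): {(8,2), (9,2), (9,7), (10,2), (10,7)} total cap 40

Min-cut arcs: {(8,2), (9,2), (9,7), (10,2), (10,7)} (total capacity 40)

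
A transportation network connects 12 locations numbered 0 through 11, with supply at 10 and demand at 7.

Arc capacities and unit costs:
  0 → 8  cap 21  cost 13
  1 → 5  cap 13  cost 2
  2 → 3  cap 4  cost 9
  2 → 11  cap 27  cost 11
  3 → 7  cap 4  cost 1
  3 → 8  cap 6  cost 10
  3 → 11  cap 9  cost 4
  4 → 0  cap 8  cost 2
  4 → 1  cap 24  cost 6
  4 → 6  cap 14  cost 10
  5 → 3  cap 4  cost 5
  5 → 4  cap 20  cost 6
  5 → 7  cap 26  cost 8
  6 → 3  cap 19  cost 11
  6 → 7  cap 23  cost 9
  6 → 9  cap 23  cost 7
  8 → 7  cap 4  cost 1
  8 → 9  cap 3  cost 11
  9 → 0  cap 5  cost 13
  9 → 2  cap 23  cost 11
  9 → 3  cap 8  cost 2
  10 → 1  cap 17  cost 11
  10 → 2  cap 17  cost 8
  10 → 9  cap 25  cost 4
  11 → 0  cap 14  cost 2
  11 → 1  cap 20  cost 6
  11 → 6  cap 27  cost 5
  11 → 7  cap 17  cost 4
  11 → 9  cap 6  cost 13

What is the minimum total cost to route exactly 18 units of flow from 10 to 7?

Minimum cost for 18 units: 294

shortest-cost path #1: 10→9→3→7 push 4 @ unit cost 7 (adds 28)
shortest-cost path #2: 10→9→3→11→7 push 4 @ unit cost 14 (adds 56)
shortest-cost path #3: 10→1→5→7 push 10 @ unit cost 21 (adds 210)
total cost = 294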